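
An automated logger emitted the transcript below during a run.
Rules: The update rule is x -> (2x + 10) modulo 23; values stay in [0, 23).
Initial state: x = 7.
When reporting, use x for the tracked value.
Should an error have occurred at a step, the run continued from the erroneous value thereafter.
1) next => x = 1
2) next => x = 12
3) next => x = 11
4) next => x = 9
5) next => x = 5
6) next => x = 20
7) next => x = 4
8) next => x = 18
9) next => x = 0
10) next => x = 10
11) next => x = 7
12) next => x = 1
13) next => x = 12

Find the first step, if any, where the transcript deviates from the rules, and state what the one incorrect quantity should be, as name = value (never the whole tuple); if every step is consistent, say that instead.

Recomputing the run from the initial state:
step 1: x = 1
step 2: x = 12
step 3: x = 11
step 4: x = 9
step 5: x = 5
step 6: x = 20
step 7: x = 4
step 8: x = 18
step 9: x = 0
step 10: x = 10
step 11: x = 7
step 12: x = 1
step 13: x = 12
This matches the transcript at every step.

no error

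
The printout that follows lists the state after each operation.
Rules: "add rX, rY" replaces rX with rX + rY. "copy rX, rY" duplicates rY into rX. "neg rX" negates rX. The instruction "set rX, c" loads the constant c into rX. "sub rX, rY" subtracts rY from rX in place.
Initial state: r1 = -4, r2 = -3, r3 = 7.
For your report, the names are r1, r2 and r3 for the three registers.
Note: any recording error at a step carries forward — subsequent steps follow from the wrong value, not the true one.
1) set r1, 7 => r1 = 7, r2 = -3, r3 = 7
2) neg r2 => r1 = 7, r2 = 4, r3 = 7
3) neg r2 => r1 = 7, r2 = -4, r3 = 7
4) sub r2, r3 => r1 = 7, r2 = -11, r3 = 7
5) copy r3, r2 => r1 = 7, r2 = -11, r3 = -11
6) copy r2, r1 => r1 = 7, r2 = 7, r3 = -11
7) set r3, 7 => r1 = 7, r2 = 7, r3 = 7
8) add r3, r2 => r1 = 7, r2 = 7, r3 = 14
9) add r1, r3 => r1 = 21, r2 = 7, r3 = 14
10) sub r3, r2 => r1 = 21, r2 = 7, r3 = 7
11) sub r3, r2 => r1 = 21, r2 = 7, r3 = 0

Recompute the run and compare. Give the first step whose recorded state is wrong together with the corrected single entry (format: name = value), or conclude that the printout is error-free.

step 2, r2 = 3

Step 1: r1 = 7 — same as recorded.
Step 2: r2 = -(-3) = 3 — a discrepancy with the printout.
So the first discrepancy is step 2, where the right value is r2 = 3.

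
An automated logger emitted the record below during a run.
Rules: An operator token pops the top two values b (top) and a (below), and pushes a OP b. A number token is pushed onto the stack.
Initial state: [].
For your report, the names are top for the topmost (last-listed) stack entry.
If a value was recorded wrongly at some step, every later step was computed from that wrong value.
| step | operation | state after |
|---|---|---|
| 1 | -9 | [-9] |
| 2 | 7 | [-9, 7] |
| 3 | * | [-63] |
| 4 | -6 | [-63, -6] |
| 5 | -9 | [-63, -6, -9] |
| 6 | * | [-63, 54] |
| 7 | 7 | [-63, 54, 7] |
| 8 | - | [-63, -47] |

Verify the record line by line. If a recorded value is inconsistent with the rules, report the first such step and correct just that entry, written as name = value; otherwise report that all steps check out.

step 8, top = 47

step 1: push -9: top = -9 -> checks out
step 2: push 7: top = 7 -> in agreement
step 3: -9 * 7 = -63 -> checks out
step 4: push -6: top = -6 -> same as recorded
step 5: push -9: top = -9 -> exactly as logged
step 6: -6 * -9 = 54 -> exactly as logged
step 7: push 7: top = 7 -> no discrepancy
step 8: 54 - 7 = 47 -> this is not what the record shows
So the first discrepancy is step 8, where the right value is top = 47.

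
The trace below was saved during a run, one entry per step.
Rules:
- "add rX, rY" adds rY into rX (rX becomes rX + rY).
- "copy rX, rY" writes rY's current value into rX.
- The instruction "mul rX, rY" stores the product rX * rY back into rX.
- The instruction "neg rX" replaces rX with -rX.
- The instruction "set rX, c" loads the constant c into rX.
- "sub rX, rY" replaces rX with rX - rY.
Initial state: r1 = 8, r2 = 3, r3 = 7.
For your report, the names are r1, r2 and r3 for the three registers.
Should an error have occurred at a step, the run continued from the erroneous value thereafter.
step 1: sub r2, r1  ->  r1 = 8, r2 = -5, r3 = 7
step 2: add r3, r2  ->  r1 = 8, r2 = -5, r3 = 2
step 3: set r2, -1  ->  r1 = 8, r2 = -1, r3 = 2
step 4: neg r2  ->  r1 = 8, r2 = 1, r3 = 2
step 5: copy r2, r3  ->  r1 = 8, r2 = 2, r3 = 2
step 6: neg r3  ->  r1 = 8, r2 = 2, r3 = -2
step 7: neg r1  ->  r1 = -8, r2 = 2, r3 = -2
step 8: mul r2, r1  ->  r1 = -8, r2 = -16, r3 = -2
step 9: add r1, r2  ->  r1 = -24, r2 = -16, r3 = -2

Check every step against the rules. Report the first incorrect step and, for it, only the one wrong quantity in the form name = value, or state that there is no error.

no error

Recomputing the run from the initial state:
step 1: r1 = 8, r2 = -5, r3 = 7
step 2: r1 = 8, r2 = -5, r3 = 2
step 3: r1 = 8, r2 = -1, r3 = 2
step 4: r1 = 8, r2 = 1, r3 = 2
step 5: r1 = 8, r2 = 2, r3 = 2
step 6: r1 = 8, r2 = 2, r3 = -2
step 7: r1 = -8, r2 = 2, r3 = -2
step 8: r1 = -8, r2 = -16, r3 = -2
step 9: r1 = -24, r2 = -16, r3 = -2
This matches the trace at every step.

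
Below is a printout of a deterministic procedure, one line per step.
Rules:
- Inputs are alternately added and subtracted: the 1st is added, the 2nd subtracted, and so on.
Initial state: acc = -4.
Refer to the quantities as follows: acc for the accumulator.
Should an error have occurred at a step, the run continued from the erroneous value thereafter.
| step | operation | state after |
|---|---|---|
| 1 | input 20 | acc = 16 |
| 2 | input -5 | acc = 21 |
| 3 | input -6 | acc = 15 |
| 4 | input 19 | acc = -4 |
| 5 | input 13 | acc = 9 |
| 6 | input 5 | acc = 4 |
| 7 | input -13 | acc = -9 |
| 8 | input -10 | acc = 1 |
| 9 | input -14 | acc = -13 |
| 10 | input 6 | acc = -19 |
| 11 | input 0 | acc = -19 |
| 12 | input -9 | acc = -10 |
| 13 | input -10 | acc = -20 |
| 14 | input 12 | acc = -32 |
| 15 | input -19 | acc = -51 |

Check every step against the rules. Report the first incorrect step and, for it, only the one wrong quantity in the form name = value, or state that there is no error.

Recomputing the run from the initial state:
step 1: acc = 16
step 2: acc = 21
step 3: acc = 15
step 4: acc = -4
step 5: acc = 9
step 6: acc = 4
step 7: acc = -9
step 8: acc = 1
step 9: acc = -13
step 10: acc = -19
step 11: acc = -19
step 12: acc = -10
step 13: acc = -20
step 14: acc = -32
step 15: acc = -51
This matches the printout at every step.

no error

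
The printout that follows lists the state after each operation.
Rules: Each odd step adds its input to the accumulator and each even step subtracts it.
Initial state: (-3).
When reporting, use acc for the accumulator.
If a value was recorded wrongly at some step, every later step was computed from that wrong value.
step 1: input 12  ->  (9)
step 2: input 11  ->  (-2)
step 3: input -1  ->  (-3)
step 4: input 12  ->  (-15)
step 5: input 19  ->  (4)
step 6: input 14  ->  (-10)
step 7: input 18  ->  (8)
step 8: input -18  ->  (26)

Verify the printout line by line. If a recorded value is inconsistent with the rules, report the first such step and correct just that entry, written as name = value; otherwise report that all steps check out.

no error

1. acc = -3 + 12 = 9 (agrees with the printout)
2. acc = 9 - 11 = -2 (checks out)
3. acc = -2 + -1 = -3 (exactly as logged)
4. acc = -3 - 12 = -15 (consistent with the printout)
5. acc = -15 + 19 = 4 (in agreement)
6. acc = 4 - 14 = -10 (matches)
7. acc = -10 + 18 = 8 (no discrepancy)
8. acc = 8 - -18 = 26 (no discrepancy)
Every step is consistent.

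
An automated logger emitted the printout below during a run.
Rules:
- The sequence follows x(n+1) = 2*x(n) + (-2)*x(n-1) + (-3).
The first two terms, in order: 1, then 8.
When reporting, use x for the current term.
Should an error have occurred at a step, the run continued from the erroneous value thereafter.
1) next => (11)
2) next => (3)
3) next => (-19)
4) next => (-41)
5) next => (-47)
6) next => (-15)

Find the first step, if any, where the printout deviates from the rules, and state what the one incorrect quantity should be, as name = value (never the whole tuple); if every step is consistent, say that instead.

Step 1: x = 2*(8) + (-2)*(1) + (-3) = 11 — same as recorded.
Step 2: x = 2*(11) + (-2)*(8) + (-3) = 3 — consistent with the printout.
Step 3: x = 2*(3) + (-2)*(11) + (-3) = -19 — matches.
Step 4: x = 2*(-19) + (-2)*(3) + (-3) = -47 — the printout disagrees here.
The audit stops at step 4: the recorded entry is wrong and should be x = -47.

step 4, x = -47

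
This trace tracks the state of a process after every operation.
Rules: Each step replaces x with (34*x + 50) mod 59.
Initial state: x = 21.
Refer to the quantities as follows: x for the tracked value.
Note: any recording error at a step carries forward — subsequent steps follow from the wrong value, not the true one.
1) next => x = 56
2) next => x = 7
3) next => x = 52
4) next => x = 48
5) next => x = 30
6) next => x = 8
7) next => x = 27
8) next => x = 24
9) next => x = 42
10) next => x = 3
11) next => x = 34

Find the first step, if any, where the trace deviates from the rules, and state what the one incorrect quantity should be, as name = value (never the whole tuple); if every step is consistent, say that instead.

step 9, x = 40

Step 1: x = (34*21 + 50) mod 59 = 56 — in agreement.
Step 2: x = (34*56 + 50) mod 59 = 7 — agrees with the trace.
Step 3: x = (34*7 + 50) mod 59 = 52 — verified.
Step 4: x = (34*52 + 50) mod 59 = 48 — same as recorded.
Step 5: x = (34*48 + 50) mod 59 = 30 — exactly as logged.
Step 6: x = (34*30 + 50) mod 59 = 8 — no discrepancy.
Step 7: x = (34*8 + 50) mod 59 = 27 — no discrepancy.
Step 8: x = (34*27 + 50) mod 59 = 24 — no discrepancy.
Step 9: x = (34*24 + 50) mod 59 = 40 — not what was recorded.
That makes step 9 the first incorrect line — x = 40 is what it should show.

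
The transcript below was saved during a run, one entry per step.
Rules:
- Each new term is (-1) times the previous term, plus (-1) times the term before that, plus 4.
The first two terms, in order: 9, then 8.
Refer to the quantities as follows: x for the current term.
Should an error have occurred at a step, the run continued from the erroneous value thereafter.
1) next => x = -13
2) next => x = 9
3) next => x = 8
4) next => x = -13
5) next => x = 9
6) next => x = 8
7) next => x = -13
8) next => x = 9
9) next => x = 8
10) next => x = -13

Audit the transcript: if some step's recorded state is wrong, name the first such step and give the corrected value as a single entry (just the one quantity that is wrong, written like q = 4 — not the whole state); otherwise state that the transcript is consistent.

Step 1: x = -1*(8) + (-1)*(9) + (4) = -13 — exactly as logged.
Step 2: x = -1*(-13) + (-1)*(8) + (4) = 9 — checks out.
Step 3: x = -1*(9) + (-1)*(-13) + (4) = 8 — in agreement.
Step 4: x = -1*(8) + (-1)*(9) + (4) = -13 — exactly as logged.
Step 5: x = -1*(-13) + (-1)*(8) + (4) = 9 — checks out.
Step 6: x = -1*(9) + (-1)*(-13) + (4) = 8 — confirmed correct.
Step 7: x = -1*(8) + (-1)*(9) + (4) = -13 — checks out.
Step 8: x = -1*(-13) + (-1)*(8) + (4) = 9 — confirmed correct.
Step 9: x = -1*(9) + (-1)*(-13) + (4) = 8 — consistent with the transcript.
Step 10: x = -1*(8) + (-1)*(9) + (4) = -13 — confirmed correct.
All steps check out; nothing to correct.

no error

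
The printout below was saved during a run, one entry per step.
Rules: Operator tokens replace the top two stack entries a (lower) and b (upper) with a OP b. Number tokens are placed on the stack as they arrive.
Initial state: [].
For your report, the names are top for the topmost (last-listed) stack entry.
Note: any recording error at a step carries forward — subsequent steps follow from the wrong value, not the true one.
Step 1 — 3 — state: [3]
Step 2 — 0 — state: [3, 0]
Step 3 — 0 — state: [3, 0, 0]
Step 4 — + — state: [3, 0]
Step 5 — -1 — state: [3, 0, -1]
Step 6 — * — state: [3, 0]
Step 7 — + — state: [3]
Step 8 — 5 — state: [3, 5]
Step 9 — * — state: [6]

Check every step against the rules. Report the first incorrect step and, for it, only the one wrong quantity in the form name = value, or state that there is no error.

step 9, top = 15

1. push 3: top = 3 (agrees with the printout)
2. push 0: top = 0 (verified)
3. push 0: top = 0 (verified)
4. 0 + 0 = 0 (consistent with the printout)
5. push -1: top = -1 (agrees with the printout)
6. 0 * -1 = 0 (verified)
7. 3 + 0 = 3 (no discrepancy)
8. push 5: top = 5 (verified)
9. 3 * 5 = 15 (not what was recorded)
Step 9 is the first one off; corrected, top = 15.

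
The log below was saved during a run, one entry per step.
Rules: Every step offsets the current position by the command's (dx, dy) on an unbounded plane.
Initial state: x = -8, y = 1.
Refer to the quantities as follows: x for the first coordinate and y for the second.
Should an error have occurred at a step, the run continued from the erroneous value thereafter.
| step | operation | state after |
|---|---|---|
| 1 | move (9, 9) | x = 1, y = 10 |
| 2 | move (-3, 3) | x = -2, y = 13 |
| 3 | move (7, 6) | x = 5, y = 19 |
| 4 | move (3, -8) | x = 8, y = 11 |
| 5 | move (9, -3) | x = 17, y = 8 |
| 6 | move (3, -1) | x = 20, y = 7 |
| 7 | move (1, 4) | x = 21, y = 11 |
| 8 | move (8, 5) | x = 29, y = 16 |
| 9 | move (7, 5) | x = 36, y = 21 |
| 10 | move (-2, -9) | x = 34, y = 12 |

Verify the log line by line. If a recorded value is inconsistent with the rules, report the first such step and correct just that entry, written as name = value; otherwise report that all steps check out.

no error

Recomputing the run from the initial state:
step 1: x = 1, y = 10
step 2: x = -2, y = 13
step 3: x = 5, y = 19
step 4: x = 8, y = 11
step 5: x = 17, y = 8
step 6: x = 20, y = 7
step 7: x = 21, y = 11
step 8: x = 29, y = 16
step 9: x = 36, y = 21
step 10: x = 34, y = 12
This matches the log at every step.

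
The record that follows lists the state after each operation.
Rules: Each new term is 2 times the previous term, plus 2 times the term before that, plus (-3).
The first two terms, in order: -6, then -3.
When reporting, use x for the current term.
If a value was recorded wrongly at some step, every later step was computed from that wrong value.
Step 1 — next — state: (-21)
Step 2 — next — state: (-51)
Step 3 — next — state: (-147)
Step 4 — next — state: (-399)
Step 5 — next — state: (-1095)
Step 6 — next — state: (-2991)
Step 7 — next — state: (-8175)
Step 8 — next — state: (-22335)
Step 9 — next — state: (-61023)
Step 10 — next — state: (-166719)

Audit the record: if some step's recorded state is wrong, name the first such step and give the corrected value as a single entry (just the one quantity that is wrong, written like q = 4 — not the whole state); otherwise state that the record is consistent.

Step 1: x = 2*(-3) + (2)*(-6) + (-3) = -21 — consistent with the record.
Step 2: x = 2*(-21) + (2)*(-3) + (-3) = -51 — exactly as logged.
Step 3: x = 2*(-51) + (2)*(-21) + (-3) = -147 — in agreement.
Step 4: x = 2*(-147) + (2)*(-51) + (-3) = -399 — verified.
Step 5: x = 2*(-399) + (2)*(-147) + (-3) = -1095 — agrees with the record.
Step 6: x = 2*(-1095) + (2)*(-399) + (-3) = -2991 — agrees with the record.
Step 7: x = 2*(-2991) + (2)*(-1095) + (-3) = -8175 — in agreement.
Step 8: x = 2*(-8175) + (2)*(-2991) + (-3) = -22335 — in agreement.
Step 9: x = 2*(-22335) + (2)*(-8175) + (-3) = -61023 — verified.
Step 10: x = 2*(-61023) + (2)*(-22335) + (-3) = -166719 — same as recorded.
All entries verified; no error found.

no error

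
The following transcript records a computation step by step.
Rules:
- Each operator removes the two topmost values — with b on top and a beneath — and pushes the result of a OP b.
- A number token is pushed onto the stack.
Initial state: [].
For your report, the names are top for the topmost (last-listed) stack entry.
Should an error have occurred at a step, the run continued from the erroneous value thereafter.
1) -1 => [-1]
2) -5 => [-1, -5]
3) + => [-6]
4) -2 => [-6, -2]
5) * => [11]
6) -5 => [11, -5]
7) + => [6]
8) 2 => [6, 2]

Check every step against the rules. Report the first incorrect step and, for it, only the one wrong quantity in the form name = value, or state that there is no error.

step 1: push -1: top = -1 -> checks out
step 2: push -5: top = -5 -> consistent with the transcript
step 3: -1 + -5 = -6 -> same as recorded
step 4: push -2: top = -2 -> consistent with the transcript
step 5: -6 * -2 = 12 -> the transcript disagrees here
Step 5 is the first one off; corrected, top = 12.

step 5, top = 12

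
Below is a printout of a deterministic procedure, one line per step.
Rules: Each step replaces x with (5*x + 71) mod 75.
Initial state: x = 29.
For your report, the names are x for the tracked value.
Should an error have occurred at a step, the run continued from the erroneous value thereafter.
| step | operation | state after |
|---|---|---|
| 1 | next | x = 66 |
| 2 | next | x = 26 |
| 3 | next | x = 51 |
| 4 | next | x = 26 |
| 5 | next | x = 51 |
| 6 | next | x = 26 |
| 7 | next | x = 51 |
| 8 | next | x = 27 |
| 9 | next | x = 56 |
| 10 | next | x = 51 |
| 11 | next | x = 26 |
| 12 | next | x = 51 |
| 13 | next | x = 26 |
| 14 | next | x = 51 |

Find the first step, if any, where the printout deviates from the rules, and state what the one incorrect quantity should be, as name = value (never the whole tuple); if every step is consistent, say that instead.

step 1: x = (5*29 + 71) mod 75 = 66 -> matches
step 2: x = (5*66 + 71) mod 75 = 26 -> confirmed correct
step 3: x = (5*26 + 71) mod 75 = 51 -> in agreement
step 4: x = (5*51 + 71) mod 75 = 26 -> in agreement
step 5: x = (5*26 + 71) mod 75 = 51 -> agrees with the printout
step 6: x = (5*51 + 71) mod 75 = 26 -> same as recorded
step 7: x = (5*26 + 71) mod 75 = 51 -> consistent with the printout
step 8: x = (5*51 + 71) mod 75 = 26 -> the printout disagrees here
First deviation found at step 8; the corrected entry is x = 26.

step 8, x = 26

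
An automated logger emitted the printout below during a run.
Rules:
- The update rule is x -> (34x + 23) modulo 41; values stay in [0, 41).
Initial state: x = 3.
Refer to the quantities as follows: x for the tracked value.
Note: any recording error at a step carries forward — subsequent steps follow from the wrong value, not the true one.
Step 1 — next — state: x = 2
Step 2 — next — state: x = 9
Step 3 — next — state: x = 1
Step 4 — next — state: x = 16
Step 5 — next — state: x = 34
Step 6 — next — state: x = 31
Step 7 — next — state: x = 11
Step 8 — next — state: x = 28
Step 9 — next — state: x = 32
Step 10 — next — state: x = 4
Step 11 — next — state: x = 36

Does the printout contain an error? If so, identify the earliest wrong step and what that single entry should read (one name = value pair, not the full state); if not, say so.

Recomputing the run from the initial state:
step 1: x = 2
step 2: x = 9
step 3: x = 1
step 4: x = 16
step 5: x = 34
step 6: x = 31
step 7: x = 11
step 8: x = 28
step 9: x = 32
step 10: x = 4
step 11: x = 36
This matches the printout at every step.

no error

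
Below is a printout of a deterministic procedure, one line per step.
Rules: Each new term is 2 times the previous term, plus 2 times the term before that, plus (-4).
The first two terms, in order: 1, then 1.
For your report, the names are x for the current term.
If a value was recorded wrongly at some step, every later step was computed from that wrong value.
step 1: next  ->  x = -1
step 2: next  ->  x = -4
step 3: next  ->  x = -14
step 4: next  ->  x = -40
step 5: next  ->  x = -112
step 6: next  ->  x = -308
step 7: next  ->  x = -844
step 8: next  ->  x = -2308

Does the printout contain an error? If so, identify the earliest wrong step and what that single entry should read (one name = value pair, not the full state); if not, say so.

step 1, x = 0

Step 1: x = 2*(1) + (2)*(1) + (-4) = 0 — a discrepancy with the printout.
First deviation found at step 1; the corrected entry is x = 0.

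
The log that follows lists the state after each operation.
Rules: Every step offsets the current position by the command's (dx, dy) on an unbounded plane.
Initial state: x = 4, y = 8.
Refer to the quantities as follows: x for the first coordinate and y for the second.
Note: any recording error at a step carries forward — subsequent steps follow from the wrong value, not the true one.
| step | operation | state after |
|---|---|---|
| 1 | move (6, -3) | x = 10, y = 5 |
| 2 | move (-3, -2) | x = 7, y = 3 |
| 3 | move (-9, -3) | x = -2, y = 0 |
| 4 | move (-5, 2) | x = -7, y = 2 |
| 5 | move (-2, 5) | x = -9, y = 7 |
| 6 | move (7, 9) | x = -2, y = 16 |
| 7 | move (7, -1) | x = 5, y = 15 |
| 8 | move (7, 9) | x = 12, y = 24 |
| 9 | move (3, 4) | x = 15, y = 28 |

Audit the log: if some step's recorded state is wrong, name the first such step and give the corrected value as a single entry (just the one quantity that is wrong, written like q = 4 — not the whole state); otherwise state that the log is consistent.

no error

step 1: x = 4 + (6) = 10, y = 8 + (-3) = 5 -> exactly as logged
step 2: x = 10 + (-3) = 7, y = 5 + (-2) = 3 -> same as recorded
step 3: x = 7 + (-9) = -2, y = 3 + (-3) = 0 -> checks out
step 4: x = -2 + (-5) = -7, y = 0 + (2) = 2 -> matches
step 5: x = -7 + (-2) = -9, y = 2 + (5) = 7 -> agrees with the log
step 6: x = -9 + (7) = -2, y = 7 + (9) = 16 -> matches
step 7: x = -2 + (7) = 5, y = 16 + (-1) = 15 -> matches
step 8: x = 5 + (7) = 12, y = 15 + (9) = 24 -> confirmed correct
step 9: x = 12 + (3) = 15, y = 24 + (4) = 28 -> no discrepancy
Every step is consistent.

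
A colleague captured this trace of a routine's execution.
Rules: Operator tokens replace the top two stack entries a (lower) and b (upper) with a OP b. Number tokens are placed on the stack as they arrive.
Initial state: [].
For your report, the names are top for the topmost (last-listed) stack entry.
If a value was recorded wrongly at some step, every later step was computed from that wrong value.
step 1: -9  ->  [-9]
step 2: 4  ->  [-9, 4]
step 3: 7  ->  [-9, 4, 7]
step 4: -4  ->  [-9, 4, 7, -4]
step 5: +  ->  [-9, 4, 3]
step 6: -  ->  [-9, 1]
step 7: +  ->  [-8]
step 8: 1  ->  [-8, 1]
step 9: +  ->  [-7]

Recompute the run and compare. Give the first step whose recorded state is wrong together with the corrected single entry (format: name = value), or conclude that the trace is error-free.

Recomputing the run from the initial state:
step 1: [-9]
step 2: [-9, 4]
step 3: [-9, 4, 7]
step 4: [-9, 4, 7, -4]
step 5: [-9, 4, 3]
step 6: [-9, 1]
step 7: [-8]
step 8: [-8, 1]
step 9: [-7]
This matches the trace at every step.

no error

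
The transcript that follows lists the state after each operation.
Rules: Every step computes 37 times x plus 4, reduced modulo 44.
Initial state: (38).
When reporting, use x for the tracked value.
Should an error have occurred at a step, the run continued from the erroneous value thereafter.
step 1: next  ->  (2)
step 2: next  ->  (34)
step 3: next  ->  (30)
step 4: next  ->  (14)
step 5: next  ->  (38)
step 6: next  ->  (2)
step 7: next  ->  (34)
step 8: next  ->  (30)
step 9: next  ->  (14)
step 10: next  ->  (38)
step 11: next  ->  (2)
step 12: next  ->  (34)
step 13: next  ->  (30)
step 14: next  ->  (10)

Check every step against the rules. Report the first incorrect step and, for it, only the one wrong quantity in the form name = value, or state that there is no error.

1. x = (37*38 + 4) mod 44 = 2 (consistent with the transcript)
2. x = (37*2 + 4) mod 44 = 34 (confirmed correct)
3. x = (37*34 + 4) mod 44 = 30 (consistent with the transcript)
4. x = (37*30 + 4) mod 44 = 14 (no discrepancy)
5. x = (37*14 + 4) mod 44 = 38 (agrees with the transcript)
6. x = (37*38 + 4) mod 44 = 2 (in agreement)
7. x = (37*2 + 4) mod 44 = 34 (no discrepancy)
8. x = (37*34 + 4) mod 44 = 30 (exactly as logged)
9. x = (37*30 + 4) mod 44 = 14 (exactly as logged)
10. x = (37*14 + 4) mod 44 = 38 (consistent with the transcript)
11. x = (37*38 + 4) mod 44 = 2 (verified)
12. x = (37*2 + 4) mod 44 = 34 (matches)
13. x = (37*34 + 4) mod 44 = 30 (matches)
14. x = (37*30 + 4) mod 44 = 14 (not what was recorded)
The audit stops at step 14: the recorded entry is wrong and should be x = 14.

step 14, x = 14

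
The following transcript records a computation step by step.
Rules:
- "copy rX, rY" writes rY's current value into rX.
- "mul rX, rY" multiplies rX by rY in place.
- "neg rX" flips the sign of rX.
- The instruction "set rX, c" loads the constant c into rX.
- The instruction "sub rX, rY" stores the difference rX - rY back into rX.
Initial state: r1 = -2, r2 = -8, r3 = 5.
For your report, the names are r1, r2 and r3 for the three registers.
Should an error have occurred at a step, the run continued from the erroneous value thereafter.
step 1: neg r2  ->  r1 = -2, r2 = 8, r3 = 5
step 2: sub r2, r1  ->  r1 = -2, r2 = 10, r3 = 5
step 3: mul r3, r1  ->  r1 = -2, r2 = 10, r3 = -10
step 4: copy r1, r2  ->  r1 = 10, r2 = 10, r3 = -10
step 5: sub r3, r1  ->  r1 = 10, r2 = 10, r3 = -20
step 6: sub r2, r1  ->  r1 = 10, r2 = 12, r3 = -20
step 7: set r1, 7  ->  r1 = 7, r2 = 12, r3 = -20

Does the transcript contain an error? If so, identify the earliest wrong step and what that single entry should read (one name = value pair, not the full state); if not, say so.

Recomputing the run from the initial state:
step 1: r1 = -2, r2 = 8, r3 = 5
step 2: r1 = -2, r2 = 10, r3 = 5
step 3: r1 = -2, r2 = 10, r3 = -10
step 4: r1 = 10, r2 = 10, r3 = -10
step 5: r1 = 10, r2 = 10, r3 = -20
step 6: r1 = 10, r2 = 0, r3 = -20
step 7: r1 = 7, r2 = 0, r3 = -20
The first disagreement with the transcript is at step 6, where the value should be r2 = 0.

step 6, r2 = 0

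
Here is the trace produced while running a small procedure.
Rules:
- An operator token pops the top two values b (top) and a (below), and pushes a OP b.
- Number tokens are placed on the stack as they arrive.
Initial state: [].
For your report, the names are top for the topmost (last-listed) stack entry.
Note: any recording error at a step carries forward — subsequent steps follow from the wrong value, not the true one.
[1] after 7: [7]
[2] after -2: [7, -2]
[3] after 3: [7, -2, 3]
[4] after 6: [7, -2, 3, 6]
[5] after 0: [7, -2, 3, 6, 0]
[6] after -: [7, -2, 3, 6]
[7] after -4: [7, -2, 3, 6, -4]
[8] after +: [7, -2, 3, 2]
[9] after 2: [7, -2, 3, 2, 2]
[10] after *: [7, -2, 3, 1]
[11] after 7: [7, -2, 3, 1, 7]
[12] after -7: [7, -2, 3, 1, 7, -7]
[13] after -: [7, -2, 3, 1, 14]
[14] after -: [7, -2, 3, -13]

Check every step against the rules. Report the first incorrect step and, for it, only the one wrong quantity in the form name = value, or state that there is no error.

Recomputing the run from the initial state:
step 1: [7]
step 2: [7, -2]
step 3: [7, -2, 3]
step 4: [7, -2, 3, 6]
step 5: [7, -2, 3, 6, 0]
step 6: [7, -2, 3, 6]
step 7: [7, -2, 3, 6, -4]
step 8: [7, -2, 3, 2]
step 9: [7, -2, 3, 2, 2]
step 10: [7, -2, 3, 4]
step 11: [7, -2, 3, 4, 7]
step 12: [7, -2, 3, 4, 7, -7]
step 13: [7, -2, 3, 4, 14]
step 14: [7, -2, 3, -10]
The first disagreement with the trace is at step 10, where the value should be top = 4.

step 10, top = 4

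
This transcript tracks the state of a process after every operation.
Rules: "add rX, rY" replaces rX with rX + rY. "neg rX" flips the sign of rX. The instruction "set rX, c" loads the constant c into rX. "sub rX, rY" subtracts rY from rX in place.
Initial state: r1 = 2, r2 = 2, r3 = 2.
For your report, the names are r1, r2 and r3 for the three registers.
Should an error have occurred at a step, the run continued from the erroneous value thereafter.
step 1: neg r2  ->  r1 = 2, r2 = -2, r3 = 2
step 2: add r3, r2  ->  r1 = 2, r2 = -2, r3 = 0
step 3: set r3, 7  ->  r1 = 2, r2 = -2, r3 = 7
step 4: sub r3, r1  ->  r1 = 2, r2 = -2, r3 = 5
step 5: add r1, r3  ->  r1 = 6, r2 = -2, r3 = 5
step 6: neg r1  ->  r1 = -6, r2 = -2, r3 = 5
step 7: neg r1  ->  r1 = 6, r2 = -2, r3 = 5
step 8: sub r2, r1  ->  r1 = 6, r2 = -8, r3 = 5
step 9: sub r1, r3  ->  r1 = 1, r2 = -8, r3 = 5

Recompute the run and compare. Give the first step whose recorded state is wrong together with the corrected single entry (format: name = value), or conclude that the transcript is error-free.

Recomputing the run from the initial state:
step 1: r1 = 2, r2 = -2, r3 = 2
step 2: r1 = 2, r2 = -2, r3 = 0
step 3: r1 = 2, r2 = -2, r3 = 7
step 4: r1 = 2, r2 = -2, r3 = 5
step 5: r1 = 7, r2 = -2, r3 = 5
step 6: r1 = -7, r2 = -2, r3 = 5
step 7: r1 = 7, r2 = -2, r3 = 5
step 8: r1 = 7, r2 = -9, r3 = 5
step 9: r1 = 2, r2 = -9, r3 = 5
The first disagreement with the transcript is at step 5, where the value should be r1 = 7.

step 5, r1 = 7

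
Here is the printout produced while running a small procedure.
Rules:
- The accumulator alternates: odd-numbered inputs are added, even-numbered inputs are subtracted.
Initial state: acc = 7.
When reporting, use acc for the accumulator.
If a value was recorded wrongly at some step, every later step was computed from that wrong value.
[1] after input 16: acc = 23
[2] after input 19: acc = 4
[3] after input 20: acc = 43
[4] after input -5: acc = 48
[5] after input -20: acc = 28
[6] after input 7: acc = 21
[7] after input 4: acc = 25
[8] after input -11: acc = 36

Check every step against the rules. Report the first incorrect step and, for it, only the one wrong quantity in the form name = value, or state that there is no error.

step 3, acc = 24

Recomputing the run from the initial state:
step 1: acc = 23
step 2: acc = 4
step 3: acc = 24
step 4: acc = 29
step 5: acc = 9
step 6: acc = 2
step 7: acc = 6
step 8: acc = 17
The first disagreement with the printout is at step 3, where the value should be acc = 24.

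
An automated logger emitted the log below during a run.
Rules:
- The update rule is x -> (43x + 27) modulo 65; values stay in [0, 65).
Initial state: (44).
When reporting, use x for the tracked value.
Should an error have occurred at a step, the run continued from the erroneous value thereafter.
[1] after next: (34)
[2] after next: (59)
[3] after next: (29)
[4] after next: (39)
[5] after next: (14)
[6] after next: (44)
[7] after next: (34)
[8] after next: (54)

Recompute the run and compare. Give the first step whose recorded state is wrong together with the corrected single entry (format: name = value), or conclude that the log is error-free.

step 8, x = 59

Recomputing the run from the initial state:
step 1: x = 34
step 2: x = 59
step 3: x = 29
step 4: x = 39
step 5: x = 14
step 6: x = 44
step 7: x = 34
step 8: x = 59
The first disagreement with the log is at step 8, where the value should be x = 59.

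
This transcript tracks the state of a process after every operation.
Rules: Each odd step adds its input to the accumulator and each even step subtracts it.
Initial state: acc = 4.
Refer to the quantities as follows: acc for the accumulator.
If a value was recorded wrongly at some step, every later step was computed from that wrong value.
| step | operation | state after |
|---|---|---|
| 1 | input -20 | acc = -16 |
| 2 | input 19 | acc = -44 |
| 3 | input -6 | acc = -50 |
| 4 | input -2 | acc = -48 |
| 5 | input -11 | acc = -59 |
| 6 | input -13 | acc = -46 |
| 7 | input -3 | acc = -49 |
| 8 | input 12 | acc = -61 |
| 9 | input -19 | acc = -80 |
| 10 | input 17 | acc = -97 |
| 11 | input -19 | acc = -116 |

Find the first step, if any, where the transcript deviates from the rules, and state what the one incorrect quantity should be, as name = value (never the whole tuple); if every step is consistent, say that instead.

Recomputing the run from the initial state:
step 1: acc = -16
step 2: acc = -35
step 3: acc = -41
step 4: acc = -39
step 5: acc = -50
step 6: acc = -37
step 7: acc = -40
step 8: acc = -52
step 9: acc = -71
step 10: acc = -88
step 11: acc = -107
The first disagreement with the transcript is at step 2, where the value should be acc = -35.

step 2, acc = -35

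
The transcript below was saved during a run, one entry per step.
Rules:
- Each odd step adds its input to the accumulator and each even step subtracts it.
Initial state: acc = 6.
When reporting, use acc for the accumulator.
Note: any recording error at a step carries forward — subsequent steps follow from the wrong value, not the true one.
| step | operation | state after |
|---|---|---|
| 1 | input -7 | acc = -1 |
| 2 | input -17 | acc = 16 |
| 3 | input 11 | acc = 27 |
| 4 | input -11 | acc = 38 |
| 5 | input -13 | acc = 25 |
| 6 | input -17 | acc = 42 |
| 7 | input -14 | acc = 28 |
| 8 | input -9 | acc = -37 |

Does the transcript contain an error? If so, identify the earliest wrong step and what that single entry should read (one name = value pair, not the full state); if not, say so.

Step 1: acc = 6 + -7 = -1 — confirmed correct.
Step 2: acc = -1 - -17 = 16 — same as recorded.
Step 3: acc = 16 + 11 = 27 — in agreement.
Step 4: acc = 27 - -11 = 38 — no discrepancy.
Step 5: acc = 38 + -13 = 25 — verified.
Step 6: acc = 25 - -17 = 42 — consistent with the transcript.
Step 7: acc = 42 + -14 = 28 — in agreement.
Step 8: acc = 28 - -9 = 37 — the transcript disagrees here.
First deviation found at step 8; the corrected entry is acc = 37.

step 8, acc = 37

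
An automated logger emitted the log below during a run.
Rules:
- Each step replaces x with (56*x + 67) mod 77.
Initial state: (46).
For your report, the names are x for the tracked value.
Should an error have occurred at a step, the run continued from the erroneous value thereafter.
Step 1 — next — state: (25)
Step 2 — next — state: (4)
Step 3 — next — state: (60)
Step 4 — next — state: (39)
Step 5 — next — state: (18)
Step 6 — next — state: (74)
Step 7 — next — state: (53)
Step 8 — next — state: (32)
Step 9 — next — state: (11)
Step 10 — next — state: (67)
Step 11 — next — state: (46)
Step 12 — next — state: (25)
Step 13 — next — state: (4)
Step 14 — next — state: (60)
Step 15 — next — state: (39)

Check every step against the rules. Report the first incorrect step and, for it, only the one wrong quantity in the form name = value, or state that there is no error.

Step 1: x = (56*46 + 67) mod 77 = 25 — consistent with the log.
Step 2: x = (56*25 + 67) mod 77 = 4 — same as recorded.
Step 3: x = (56*4 + 67) mod 77 = 60 — agrees with the log.
Step 4: x = (56*60 + 67) mod 77 = 39 — in agreement.
Step 5: x = (56*39 + 67) mod 77 = 18 — agrees with the log.
Step 6: x = (56*18 + 67) mod 77 = 74 — confirmed correct.
Step 7: x = (56*74 + 67) mod 77 = 53 — checks out.
Step 8: x = (56*53 + 67) mod 77 = 32 — exactly as logged.
Step 9: x = (56*32 + 67) mod 77 = 11 — same as recorded.
Step 10: x = (56*11 + 67) mod 77 = 67 — exactly as logged.
Step 11: x = (56*67 + 67) mod 77 = 46 — in agreement.
Step 12: x = (56*46 + 67) mod 77 = 25 — matches.
Step 13: x = (56*25 + 67) mod 77 = 4 — confirmed correct.
Step 14: x = (56*4 + 67) mod 77 = 60 — matches.
Step 15: x = (56*60 + 67) mod 77 = 39 — checks out.
The recomputation confirms every line.

no error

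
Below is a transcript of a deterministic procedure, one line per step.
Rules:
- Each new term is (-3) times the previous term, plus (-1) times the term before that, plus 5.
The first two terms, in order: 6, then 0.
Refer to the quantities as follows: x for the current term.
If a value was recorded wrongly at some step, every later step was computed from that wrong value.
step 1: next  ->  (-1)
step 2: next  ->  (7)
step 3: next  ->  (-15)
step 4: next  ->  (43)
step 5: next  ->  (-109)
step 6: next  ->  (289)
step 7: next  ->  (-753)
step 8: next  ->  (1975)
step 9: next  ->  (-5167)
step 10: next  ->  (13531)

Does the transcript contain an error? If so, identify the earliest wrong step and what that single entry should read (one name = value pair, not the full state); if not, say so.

Recomputing the run from the initial state:
step 1: x = -1
step 2: x = 8
step 3: x = -18
step 4: x = 51
step 5: x = -130
step 6: x = 344
step 7: x = -897
step 8: x = 2352
step 9: x = -6154
step 10: x = 16115
The first disagreement with the transcript is at step 2, where the value should be x = 8.

step 2, x = 8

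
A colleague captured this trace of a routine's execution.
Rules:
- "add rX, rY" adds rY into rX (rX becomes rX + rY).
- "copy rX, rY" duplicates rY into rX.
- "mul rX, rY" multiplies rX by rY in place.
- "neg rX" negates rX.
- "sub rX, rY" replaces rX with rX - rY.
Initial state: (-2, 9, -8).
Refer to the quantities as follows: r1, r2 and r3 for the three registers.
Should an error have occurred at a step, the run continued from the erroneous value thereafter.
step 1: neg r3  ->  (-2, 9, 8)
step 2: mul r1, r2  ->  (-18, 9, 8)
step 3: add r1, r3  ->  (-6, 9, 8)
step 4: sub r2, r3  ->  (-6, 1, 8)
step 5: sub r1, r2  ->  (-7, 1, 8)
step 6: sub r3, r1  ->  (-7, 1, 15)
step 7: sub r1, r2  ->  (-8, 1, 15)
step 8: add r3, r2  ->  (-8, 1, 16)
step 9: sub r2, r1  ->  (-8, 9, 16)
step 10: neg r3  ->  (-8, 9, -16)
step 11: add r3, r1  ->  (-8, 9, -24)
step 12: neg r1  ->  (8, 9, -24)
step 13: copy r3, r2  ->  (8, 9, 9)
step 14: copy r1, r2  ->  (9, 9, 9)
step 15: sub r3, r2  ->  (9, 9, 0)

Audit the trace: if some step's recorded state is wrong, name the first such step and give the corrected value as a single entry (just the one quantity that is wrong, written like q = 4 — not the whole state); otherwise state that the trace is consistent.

Recomputing the run from the initial state:
step 1: r1 = -2, r2 = 9, r3 = 8
step 2: r1 = -18, r2 = 9, r3 = 8
step 3: r1 = -10, r2 = 9, r3 = 8
step 4: r1 = -10, r2 = 1, r3 = 8
step 5: r1 = -11, r2 = 1, r3 = 8
step 6: r1 = -11, r2 = 1, r3 = 19
step 7: r1 = -12, r2 = 1, r3 = 19
step 8: r1 = -12, r2 = 1, r3 = 20
step 9: r1 = -12, r2 = 13, r3 = 20
step 10: r1 = -12, r2 = 13, r3 = -20
step 11: r1 = -12, r2 = 13, r3 = -32
step 12: r1 = 12, r2 = 13, r3 = -32
step 13: r1 = 12, r2 = 13, r3 = 13
step 14: r1 = 13, r2 = 13, r3 = 13
step 15: r1 = 13, r2 = 13, r3 = 0
The first disagreement with the trace is at step 3, where the value should be r1 = -10.

step 3, r1 = -10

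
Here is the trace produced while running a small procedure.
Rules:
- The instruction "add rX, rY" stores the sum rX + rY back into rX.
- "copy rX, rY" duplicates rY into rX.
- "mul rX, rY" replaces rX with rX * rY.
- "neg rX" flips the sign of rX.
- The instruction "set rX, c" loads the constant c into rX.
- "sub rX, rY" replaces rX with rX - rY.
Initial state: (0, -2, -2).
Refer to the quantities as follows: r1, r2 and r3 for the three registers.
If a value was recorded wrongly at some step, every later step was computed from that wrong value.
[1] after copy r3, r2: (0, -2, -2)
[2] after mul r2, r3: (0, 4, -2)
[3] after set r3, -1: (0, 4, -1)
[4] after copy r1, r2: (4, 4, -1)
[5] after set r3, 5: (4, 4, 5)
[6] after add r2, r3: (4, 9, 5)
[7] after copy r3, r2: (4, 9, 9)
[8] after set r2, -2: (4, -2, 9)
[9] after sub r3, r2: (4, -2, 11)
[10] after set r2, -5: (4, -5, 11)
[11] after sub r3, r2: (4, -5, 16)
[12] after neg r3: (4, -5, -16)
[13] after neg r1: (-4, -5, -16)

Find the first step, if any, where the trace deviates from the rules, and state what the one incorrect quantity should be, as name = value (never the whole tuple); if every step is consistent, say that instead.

Recomputing the run from the initial state:
step 1: r1 = 0, r2 = -2, r3 = -2
step 2: r1 = 0, r2 = 4, r3 = -2
step 3: r1 = 0, r2 = 4, r3 = -1
step 4: r1 = 4, r2 = 4, r3 = -1
step 5: r1 = 4, r2 = 4, r3 = 5
step 6: r1 = 4, r2 = 9, r3 = 5
step 7: r1 = 4, r2 = 9, r3 = 9
step 8: r1 = 4, r2 = -2, r3 = 9
step 9: r1 = 4, r2 = -2, r3 = 11
step 10: r1 = 4, r2 = -5, r3 = 11
step 11: r1 = 4, r2 = -5, r3 = 16
step 12: r1 = 4, r2 = -5, r3 = -16
step 13: r1 = -4, r2 = -5, r3 = -16
This matches the trace at every step.

no error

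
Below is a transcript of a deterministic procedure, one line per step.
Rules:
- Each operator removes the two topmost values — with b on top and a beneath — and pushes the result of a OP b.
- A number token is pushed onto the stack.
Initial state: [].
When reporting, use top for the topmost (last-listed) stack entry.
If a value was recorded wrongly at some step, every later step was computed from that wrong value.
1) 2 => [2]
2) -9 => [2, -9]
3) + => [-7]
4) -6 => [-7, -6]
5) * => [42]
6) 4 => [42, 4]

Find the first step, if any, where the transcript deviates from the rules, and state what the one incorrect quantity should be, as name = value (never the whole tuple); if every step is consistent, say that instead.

no error

Recomputing the run from the initial state:
step 1: [2]
step 2: [2, -9]
step 3: [-7]
step 4: [-7, -6]
step 5: [42]
step 6: [42, 4]
This matches the transcript at every step.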